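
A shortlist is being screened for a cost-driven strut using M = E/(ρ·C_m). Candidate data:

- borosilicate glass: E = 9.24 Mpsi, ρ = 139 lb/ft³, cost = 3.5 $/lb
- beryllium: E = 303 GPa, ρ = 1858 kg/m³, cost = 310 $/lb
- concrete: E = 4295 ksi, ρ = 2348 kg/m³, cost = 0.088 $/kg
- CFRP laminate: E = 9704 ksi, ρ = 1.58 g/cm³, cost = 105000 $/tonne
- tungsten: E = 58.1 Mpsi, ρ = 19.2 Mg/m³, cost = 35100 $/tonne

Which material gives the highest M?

concrete

After converting to SI:
  borosilicate glass: E = 63.71 GPa, ρ = 2227 kg/m³, cost = 7.716 $/kg
  beryllium: E = 303.0 GPa, ρ = 1858 kg/m³, cost = 683.4 $/kg
  concrete: E = 29.61 GPa, ρ = 2348 kg/m³, cost = 0.08800 $/kg
  CFRP laminate: E = 66.91 GPa, ρ = 1580 kg/m³, cost = 105.0 $/kg
  tungsten: E = 400.6 GPa, ρ = 19200 kg/m³, cost = 35.10 $/kg
  concrete: M = 143 MN·m per $
  borosilicate glass: M = 3.71 MN·m per $
  tungsten: M = 0.594 MN·m per $
  CFRP laminate: M = 0.403 MN·m per $
  beryllium: M = 0.239 MN·m per $
Concrete ranks first.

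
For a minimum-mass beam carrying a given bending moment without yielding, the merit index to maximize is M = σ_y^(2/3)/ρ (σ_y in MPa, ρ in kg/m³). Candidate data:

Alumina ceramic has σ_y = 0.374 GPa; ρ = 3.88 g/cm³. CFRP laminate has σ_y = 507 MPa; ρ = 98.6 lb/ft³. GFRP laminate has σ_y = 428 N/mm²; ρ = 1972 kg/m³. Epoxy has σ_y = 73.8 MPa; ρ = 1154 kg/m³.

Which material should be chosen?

CFRP laminate

Convert each candidate to consistent units, then evaluate M:
  alumina ceramic: σ_y = 374.0 MPa, ρ = 3880 kg/m³
  CFRP laminate: σ_y = 507.0 MPa, ρ = 1579 kg/m³
  GFRP laminate: σ_y = 428.0 MPa, ρ = 1972 kg/m³
  epoxy: σ_y = 73.80 MPa, ρ = 1154 kg/m³
  CFRP laminate: M = 40.3×10⁻³
  GFRP laminate: M = 28.8×10⁻³
  epoxy: M = 15.2×10⁻³
  alumina ceramic: M = 13.4×10⁻³
The maximum is for CFRP laminate.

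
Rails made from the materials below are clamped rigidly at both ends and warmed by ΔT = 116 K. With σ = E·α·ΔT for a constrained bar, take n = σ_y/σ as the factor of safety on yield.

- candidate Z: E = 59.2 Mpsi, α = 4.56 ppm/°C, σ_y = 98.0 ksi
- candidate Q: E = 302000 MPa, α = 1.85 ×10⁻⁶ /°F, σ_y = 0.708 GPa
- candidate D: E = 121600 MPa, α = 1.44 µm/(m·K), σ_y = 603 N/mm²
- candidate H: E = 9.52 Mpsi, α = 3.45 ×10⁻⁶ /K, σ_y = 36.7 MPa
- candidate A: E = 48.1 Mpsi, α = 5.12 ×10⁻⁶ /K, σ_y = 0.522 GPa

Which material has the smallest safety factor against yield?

candidate H

Converting E to GPa, α to ×10⁻⁶/K, σ_y to MPa, then σ and n for each:
  candidate Z: E = 408.2, α = 4.56, σ_y = 675.7 → σ = 216 MPa, n = 3.13
  candidate Q: E = 302.0, α = 3.33, σ_y = 708.0 → σ = 117 MPa, n = 6.07
  candidate D: E = 121.6, α = 1.44, σ_y = 603.0 → σ = 20.3 MPa, n = 29.7
  candidate H: E = 65.64, α = 3.45, σ_y = 36.70 → σ = 26.3 MPa, n = 1.40
  candidate A: E = 331.6, α = 5.12, σ_y = 522.0 → σ = 197 MPa, n = 2.65
Smallest n: candidate H with n = 1.40.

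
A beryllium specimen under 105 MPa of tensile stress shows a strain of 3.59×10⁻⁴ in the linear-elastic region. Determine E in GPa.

292 GPa

E = σ/ε = 105 MPa / 3.59×10⁻⁴ = 292500 MPa = 292 GPa.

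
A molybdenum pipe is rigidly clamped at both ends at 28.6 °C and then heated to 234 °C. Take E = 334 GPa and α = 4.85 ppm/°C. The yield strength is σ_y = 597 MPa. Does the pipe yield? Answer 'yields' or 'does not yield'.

does not yield

ΔT = 205.4 K. Constrained thermal stress σ = E·α·ΔT = 334.0×10³ MPa × 4.85×10⁻⁶ × 205.4 = 333 MPa (compressive).
Compare to σ_y = 597 MPa: σ < σ_y, so it does not yield.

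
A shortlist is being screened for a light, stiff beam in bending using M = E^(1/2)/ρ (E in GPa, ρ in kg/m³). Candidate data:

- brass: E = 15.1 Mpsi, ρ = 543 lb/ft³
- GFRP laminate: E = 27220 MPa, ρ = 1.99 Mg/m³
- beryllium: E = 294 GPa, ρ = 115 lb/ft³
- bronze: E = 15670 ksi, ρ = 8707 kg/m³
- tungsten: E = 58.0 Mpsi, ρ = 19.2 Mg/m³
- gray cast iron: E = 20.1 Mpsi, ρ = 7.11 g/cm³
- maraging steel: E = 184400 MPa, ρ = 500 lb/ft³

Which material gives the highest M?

beryllium

Convert each candidate to consistent units, then evaluate M:
  brass: E = 104.1 GPa, ρ = 8698 kg/m³
  GFRP laminate: E = 27.22 GPa, ρ = 1990 kg/m³
  beryllium: E = 294.0 GPa, ρ = 1842 kg/m³
  bronze: E = 108.0 GPa, ρ = 8707 kg/m³
  tungsten: E = 399.9 GPa, ρ = 19200 kg/m³
  gray cast iron: E = 138.6 GPa, ρ = 7110 kg/m³
  maraging steel: E = 184.4 GPa, ρ = 8009 kg/m³
  beryllium: M = 9.31×10⁻³
  GFRP laminate: M = 2.62×10⁻³
  maraging steel: M = 1.70×10⁻³
  gray cast iron: M = 1.66×10⁻³
  bronze: M = 1.19×10⁻³
  brass: M = 1.17×10⁻³
  tungsten: M = 1.04×10⁻³
The maximum is for beryllium.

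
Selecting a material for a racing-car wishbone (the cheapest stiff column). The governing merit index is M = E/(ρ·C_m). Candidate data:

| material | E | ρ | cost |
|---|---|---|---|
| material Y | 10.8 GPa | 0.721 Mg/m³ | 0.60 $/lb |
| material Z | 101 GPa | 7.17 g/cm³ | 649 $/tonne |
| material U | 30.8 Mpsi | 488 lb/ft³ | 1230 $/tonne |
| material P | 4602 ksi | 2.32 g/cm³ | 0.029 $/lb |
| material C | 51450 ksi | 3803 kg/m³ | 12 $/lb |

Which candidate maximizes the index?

material P

Putting every candidate on a common basis:
  material Y: E = 10.80 GPa, ρ = 721.0 kg/m³, cost = 1.323 $/kg
  material Z: E = 101.0 GPa, ρ = 7170 kg/m³, cost = 0.6490 $/kg
  material U: E = 212.4 GPa, ρ = 7817 kg/m³, cost = 1.230 $/kg
  material P: E = 31.73 GPa, ρ = 2320 kg/m³, cost = 0.06393 $/kg
  material C: E = 354.7 GPa, ρ = 3803 kg/m³, cost = 26.46 $/kg
  material P: M = 214 MN·m per $
  material U: M = 22.1 MN·m per $
  material Z: M = 21.7 MN·m per $
  material Y: M = 11.3 MN·m per $
  material C: M = 3.53 MN·m per $
Material P has the largest M.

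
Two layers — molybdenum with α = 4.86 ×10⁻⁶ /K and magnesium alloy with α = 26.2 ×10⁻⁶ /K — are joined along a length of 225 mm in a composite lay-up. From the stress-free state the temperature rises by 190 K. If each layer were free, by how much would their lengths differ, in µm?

Δα = |4.86 − 26.2|×10⁻⁶/K = 21.3×10⁻⁶/K.
ΔL_mismatch = Δα·L·ΔT = 21.3×10⁻⁶ × 225.0 mm × 190.0 K = 912 µm.

912 µm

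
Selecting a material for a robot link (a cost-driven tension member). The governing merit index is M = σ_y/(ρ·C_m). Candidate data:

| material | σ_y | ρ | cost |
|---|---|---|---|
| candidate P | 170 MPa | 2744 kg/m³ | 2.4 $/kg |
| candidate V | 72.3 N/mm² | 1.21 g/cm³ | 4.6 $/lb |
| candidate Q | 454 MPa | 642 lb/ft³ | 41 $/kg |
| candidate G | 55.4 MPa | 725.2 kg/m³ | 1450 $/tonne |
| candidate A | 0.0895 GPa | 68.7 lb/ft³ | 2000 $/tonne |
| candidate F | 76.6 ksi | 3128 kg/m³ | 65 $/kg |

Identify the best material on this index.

In SI units:
  candidate P: σ_y = 170.0 MPa, ρ = 2744 kg/m³, cost = 2.400 $/kg
  candidate V: σ_y = 72.30 MPa, ρ = 1210 kg/m³, cost = 10.14 $/kg
  candidate Q: σ_y = 454.0 MPa, ρ = 10280 kg/m³, cost = 41.00 $/kg
  candidate G: σ_y = 55.40 MPa, ρ = 725.2 kg/m³, cost = 1.450 $/kg
  candidate A: σ_y = 89.50 MPa, ρ = 1100 kg/m³, cost = 2.000 $/kg
  candidate F: σ_y = 528.1 MPa, ρ = 3128 kg/m³, cost = 65.00 $/kg
  candidate G: M = 52.7 kN·m per $
  candidate A: M = 40.7 kN·m per $
  candidate P: M = 25.8 kN·m per $
  candidate V: M = 5.89 kN·m per $
  candidate F: M = 2.60 kN·m per $
  candidate Q: M = 1.08 kN·m per $
Highest index: candidate G.

candidate G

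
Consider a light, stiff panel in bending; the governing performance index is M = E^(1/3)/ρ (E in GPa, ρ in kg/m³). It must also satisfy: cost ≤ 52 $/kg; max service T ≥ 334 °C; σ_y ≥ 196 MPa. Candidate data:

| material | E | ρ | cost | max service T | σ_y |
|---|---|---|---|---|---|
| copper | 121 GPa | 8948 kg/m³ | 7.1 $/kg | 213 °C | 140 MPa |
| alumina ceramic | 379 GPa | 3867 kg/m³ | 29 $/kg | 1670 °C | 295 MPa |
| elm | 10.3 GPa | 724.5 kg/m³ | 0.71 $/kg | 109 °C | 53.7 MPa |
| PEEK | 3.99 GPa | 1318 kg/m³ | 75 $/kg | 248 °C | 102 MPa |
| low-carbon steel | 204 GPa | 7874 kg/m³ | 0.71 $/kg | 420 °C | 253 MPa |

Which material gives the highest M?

Screen on constraints: cost ≤ 52 $/kg; max service T ≥ 334 °C; σ_y ≥ 196 MPa. Survivors: alumina ceramic, low-carbon steel.
Evaluate M for each candidate:
  alumina ceramic: M = 1.87×10⁻³
  low-carbon steel: M = 0.748×10⁻³
The maximum is for alumina ceramic.

alumina ceramic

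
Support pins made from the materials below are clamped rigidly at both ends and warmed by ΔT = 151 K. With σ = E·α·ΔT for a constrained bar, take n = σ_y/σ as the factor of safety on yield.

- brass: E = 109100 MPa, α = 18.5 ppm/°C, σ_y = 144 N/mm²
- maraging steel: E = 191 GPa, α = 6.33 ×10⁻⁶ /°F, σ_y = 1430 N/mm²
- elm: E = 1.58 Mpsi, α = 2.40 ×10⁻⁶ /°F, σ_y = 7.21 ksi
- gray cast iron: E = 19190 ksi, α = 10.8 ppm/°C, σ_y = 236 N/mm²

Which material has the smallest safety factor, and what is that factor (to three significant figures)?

brass, n = 0.472

In consistent units (E in GPa, α in ×10⁻⁶/K, σ_y in MPa):
  brass: E = 109.1, α = 18.5, σ_y = 144.0 → σ = 305 MPa, n = 0.472
  maraging steel: E = 191.0, α = 11.4, σ_y = 1430 → σ = 329 MPa, n = 4.35
  elm: E = 10.89, α = 4.32, σ_y = 49.71 → σ = 7.11 MPa, n = 7.00
  gray cast iron: E = 132.3, α = 10.8, σ_y = 236.0 → σ = 216 MPa, n = 1.09
Brass has the lowest safety factor, n = 0.472.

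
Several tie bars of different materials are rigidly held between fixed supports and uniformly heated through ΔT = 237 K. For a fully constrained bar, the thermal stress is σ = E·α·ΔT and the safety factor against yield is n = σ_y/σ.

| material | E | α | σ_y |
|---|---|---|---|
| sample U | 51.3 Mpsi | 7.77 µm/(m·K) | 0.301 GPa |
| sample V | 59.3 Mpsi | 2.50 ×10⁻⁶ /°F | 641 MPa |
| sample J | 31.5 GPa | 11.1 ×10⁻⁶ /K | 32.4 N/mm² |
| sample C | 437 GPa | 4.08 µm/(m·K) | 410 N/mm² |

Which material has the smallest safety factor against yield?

Converting E to GPa, α to ×10⁻⁶/K, σ_y to MPa, then σ and n for each:
  sample U: E = 353.7, α = 7.77, σ_y = 301.0 → σ = 651 MPa, n = 0.462
  sample V: E = 408.9, α = 4.50, σ_y = 641.0 → σ = 436 MPa, n = 1.47
  sample J: E = 31.50, α = 11.1, σ_y = 32.40 → σ = 82.9 MPa, n = 0.391
  sample C: E = 437.0, α = 4.08, σ_y = 410.0 → σ = 423 MPa, n = 0.970
Sample J has the lowest safety factor, n = 0.391.

sample J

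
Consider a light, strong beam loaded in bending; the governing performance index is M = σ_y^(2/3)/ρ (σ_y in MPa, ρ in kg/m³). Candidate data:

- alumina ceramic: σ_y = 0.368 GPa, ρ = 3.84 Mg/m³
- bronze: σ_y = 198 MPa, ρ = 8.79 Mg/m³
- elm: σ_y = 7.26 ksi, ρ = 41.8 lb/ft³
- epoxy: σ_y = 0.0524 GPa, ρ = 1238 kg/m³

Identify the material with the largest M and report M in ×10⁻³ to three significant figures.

elm, M = 20.3×10⁻³

After converting to SI:
  alumina ceramic: σ_y = 368.0 MPa, ρ = 3840 kg/m³
  bronze: σ_y = 198.0 MPa, ρ = 8790 kg/m³
  elm: σ_y = 50.06 MPa, ρ = 669.6 kg/m³
  epoxy: σ_y = 52.40 MPa, ρ = 1238 kg/m³
  elm: M = 20.3×10⁻³
  alumina ceramic: M = 13.4×10⁻³
  epoxy: M = 11.3×10⁻³
  bronze: M = 3.86×10⁻³
Highest index: elm.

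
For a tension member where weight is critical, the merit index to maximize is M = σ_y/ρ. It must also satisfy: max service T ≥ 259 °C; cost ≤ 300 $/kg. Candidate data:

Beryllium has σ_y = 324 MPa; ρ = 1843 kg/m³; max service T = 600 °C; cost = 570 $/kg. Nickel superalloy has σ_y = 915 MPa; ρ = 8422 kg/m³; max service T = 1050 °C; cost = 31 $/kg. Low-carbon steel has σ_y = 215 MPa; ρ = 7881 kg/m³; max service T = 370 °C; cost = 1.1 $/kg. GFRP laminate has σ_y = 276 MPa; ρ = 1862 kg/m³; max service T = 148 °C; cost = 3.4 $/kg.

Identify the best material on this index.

Screen on constraints: max service T ≥ 259 °C; cost ≤ 300 $/kg. Survivors: nickel superalloy, low-carbon steel.
Per-candidate index values:
  nickel superalloy: M = 109 kN·m/kg
  low-carbon steel: M = 27.3 kN·m/kg
The maximum is for nickel superalloy.

nickel superalloy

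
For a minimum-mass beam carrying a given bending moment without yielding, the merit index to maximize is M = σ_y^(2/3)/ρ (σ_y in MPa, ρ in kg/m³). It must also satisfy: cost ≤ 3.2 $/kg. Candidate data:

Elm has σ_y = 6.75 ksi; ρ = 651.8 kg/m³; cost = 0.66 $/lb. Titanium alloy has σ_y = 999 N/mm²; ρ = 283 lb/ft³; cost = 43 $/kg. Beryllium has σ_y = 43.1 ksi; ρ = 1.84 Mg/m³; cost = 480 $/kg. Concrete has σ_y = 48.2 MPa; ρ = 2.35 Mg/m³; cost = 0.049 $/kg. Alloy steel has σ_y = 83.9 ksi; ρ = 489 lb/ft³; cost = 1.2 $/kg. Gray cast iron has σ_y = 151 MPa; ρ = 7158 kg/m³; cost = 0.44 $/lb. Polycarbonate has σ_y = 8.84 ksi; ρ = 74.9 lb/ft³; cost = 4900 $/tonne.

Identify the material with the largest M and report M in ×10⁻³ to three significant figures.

Screen on constraints: cost ≤ 3.2 $/kg. Survivors: elm, concrete, alloy steel, gray cast iron.
After converting to SI:
  elm: σ_y = 46.54 MPa, ρ = 651.8 kg/m³
  concrete: σ_y = 48.20 MPa, ρ = 2350 kg/m³
  alloy steel: σ_y = 578.5 MPa, ρ = 7833 kg/m³
  gray cast iron: σ_y = 151.0 MPa, ρ = 7158 kg/m³
  elm: M = 19.9×10⁻³
  alloy steel: M = 8.86×10⁻³
  concrete: M = 5.64×10⁻³
  gray cast iron: M = 3.96×10⁻³
Elm ranks first.

elm, M = 19.9×10⁻³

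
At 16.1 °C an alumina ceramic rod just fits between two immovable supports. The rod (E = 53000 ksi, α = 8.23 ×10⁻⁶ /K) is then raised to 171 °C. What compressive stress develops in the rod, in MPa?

466 MPa

E = 53000 ksi = 365.4 GPa.
ΔT = 154.9 K. Constrained thermal stress σ = E·α·ΔT = 365.4×10³ MPa × 8.23×10⁻⁶ × 154.9 = 466 MPa (compressive).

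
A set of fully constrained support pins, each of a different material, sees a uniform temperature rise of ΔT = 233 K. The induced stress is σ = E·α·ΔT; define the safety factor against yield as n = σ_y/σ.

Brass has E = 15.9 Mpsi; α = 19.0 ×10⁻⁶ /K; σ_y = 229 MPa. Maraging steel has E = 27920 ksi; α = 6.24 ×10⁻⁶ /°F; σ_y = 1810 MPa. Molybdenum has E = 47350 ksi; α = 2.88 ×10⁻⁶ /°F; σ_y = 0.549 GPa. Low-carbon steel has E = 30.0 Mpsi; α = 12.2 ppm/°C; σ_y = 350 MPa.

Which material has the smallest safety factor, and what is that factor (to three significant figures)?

Per material, after unit conversion:
  brass: E = 109.6, α = 19.0, σ_y = 229.0 → σ = 485 MPa, n = 0.472
  maraging steel: E = 192.5, α = 11.2, σ_y = 1810 → σ = 504 MPa, n = 3.59
  molybdenum: E = 326.5, α = 5.18, σ_y = 549.0 → σ = 394 MPa, n = 1.39
  low-carbon steel: E = 206.8, α = 12.2, σ_y = 350.0 → σ = 588 MPa, n = 0.595
Brass has the lowest safety factor, n = 0.472.

brass, n = 0.472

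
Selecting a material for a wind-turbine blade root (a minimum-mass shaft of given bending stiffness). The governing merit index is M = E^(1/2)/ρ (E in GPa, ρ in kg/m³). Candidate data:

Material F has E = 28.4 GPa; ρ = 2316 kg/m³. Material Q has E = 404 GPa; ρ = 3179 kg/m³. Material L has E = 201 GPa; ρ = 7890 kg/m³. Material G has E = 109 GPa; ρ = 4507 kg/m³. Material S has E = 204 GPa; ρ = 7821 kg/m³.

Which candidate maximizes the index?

material Q

Evaluate M for each candidate:
  material Q: M = 6.32×10⁻³
  material G: M = 2.32×10⁻³
  material F: M = 2.30×10⁻³
  material S: M = 1.83×10⁻³
  material L: M = 1.80×10⁻³
Material Q ranks first.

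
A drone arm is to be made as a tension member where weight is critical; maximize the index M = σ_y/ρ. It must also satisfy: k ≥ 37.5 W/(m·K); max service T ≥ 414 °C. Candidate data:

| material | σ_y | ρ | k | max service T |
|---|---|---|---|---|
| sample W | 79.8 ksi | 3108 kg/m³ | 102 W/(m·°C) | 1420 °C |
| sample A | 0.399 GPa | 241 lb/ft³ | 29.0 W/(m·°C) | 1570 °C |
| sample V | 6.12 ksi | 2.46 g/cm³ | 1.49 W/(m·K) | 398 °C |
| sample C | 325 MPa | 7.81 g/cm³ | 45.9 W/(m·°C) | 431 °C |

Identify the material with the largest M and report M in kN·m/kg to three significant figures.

sample W, M = 177 kN·m/kg

Screen on constraints: k ≥ 37.5 W/(m·K); max service T ≥ 414 °C. Survivors: sample W, sample C.
Normalizing units and computing the index:
  sample W: σ_y = 550.2 MPa, ρ = 3108 kg/m³
  sample C: σ_y = 325.0 MPa, ρ = 7810 kg/m³
  sample W: M = 177 kN·m/kg
  sample C: M = 41.6 kN·m/kg
The maximum is for sample W.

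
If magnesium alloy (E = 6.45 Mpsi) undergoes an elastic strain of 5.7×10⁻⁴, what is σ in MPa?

25.3 MPa

E = 6.45 Mpsi = 44.47 GPa.
σ = E·ε = 44470 MPa × 5.7×10⁻⁴ = 25.3 MPa.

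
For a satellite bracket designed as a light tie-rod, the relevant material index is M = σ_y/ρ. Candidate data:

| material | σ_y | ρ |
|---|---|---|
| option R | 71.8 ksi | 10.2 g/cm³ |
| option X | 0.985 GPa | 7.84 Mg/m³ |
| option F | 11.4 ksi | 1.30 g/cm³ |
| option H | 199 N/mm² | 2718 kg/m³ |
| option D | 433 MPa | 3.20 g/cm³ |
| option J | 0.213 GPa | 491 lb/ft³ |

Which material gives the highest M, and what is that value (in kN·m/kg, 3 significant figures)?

After converting to SI:
  option R: σ_y = 495.0 MPa, ρ = 10200 kg/m³
  option X: σ_y = 985.0 MPa, ρ = 7840 kg/m³
  option F: σ_y = 78.60 MPa, ρ = 1300 kg/m³
  option H: σ_y = 199.0 MPa, ρ = 2718 kg/m³
  option D: σ_y = 433.0 MPa, ρ = 3200 kg/m³
  option J: σ_y = 213.0 MPa, ρ = 7865 kg/m³
  option D: M = 135 kN·m/kg
  option X: M = 126 kN·m/kg
  option H: M = 73.2 kN·m/kg
  option F: M = 60.5 kN·m/kg
  option R: M = 48.5 kN·m/kg
  option J: M = 27.1 kN·m/kg
Highest index: option D.

option D, M = 135 kN·m/kg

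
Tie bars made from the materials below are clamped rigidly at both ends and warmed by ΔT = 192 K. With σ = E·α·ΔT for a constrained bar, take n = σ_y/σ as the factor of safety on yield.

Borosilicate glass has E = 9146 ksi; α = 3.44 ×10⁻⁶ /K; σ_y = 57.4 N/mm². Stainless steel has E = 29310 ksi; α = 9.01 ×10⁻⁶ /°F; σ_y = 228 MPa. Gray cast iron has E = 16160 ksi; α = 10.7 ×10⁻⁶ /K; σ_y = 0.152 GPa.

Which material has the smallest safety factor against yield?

stainless steel

Converting E to GPa, α to ×10⁻⁶/K, σ_y to MPa, then σ and n for each:
  borosilicate glass: E = 63.06, α = 3.44, σ_y = 57.40 → σ = 41.6 MPa, n = 1.38
  stainless steel: E = 202.1, α = 16.2, σ_y = 228.0 → σ = 629 MPa, n = 0.362
  gray cast iron: E = 111.4, α = 10.7, σ_y = 152.0 → σ = 229 MPa, n = 0.664
The minimum is stainless steel at n = 0.362.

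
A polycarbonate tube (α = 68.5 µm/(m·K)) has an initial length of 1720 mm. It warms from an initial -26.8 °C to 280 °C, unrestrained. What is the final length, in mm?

1756.1 mm

ΔT = 280 − (-26.8) = 306.8 K.
ΔL = α·L₀·ΔT = 68.5×10⁻⁶ × 1720 mm × 306.8 K = 36.1 mm.
L = L₀ + ΔL = 1720 + 36.1 = 1756.1 mm.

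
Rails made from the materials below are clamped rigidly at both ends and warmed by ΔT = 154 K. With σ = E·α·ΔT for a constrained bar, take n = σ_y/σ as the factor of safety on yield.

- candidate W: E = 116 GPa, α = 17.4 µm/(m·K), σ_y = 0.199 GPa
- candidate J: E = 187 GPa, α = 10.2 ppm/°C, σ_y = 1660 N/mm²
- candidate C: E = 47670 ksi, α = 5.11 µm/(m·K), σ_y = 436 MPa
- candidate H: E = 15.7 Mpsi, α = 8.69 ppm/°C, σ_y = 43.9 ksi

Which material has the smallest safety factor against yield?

candidate W

With everything in SI (GPa, ×10⁻⁶/K, MPa):
  candidate W: E = 116.0, α = 17.4, σ_y = 199.0 → σ = 311 MPa, n = 0.640
  candidate J: E = 187.0, α = 10.2, σ_y = 1660 → σ = 294 MPa, n = 5.65
  candidate C: E = 328.7, α = 5.11, σ_y = 436.0 → σ = 259 MPa, n = 1.69
  candidate H: E = 108.2, α = 8.69, σ_y = 302.7 → σ = 145 MPa, n = 2.09
The minimum is candidate W at n = 0.640.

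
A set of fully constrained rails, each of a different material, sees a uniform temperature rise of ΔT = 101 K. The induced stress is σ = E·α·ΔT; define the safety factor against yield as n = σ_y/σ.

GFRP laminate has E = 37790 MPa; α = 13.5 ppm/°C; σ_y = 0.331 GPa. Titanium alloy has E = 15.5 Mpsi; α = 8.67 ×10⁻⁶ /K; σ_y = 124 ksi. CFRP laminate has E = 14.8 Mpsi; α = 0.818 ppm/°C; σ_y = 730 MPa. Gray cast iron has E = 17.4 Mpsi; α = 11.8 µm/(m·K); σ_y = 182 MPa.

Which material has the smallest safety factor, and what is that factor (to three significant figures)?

In consistent units (E in GPa, α in ×10⁻⁶/K, σ_y in MPa):
  GFRP laminate: E = 37.79, α = 13.5, σ_y = 331.0 → σ = 51.5 MPa, n = 6.42
  titanium alloy: E = 106.9, α = 8.67, σ_y = 855.0 → σ = 93.6 MPa, n = 9.14
  CFRP laminate: E = 102.0, α = 0.818, σ_y = 730.0 → σ = 8.43 MPa, n = 86.6
  gray cast iron: E = 120.0, α = 11.8, σ_y = 182.0 → σ = 143 MPa, n = 1.27
Gray cast iron has the lowest safety factor, n = 1.27.

gray cast iron, n = 1.27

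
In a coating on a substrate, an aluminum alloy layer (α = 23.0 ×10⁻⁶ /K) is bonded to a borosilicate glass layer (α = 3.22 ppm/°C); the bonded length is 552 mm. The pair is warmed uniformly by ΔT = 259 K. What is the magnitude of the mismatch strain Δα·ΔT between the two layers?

5.12×10⁻³

Δα = |23.0 − 3.22|×10⁻⁶/K = 19.8×10⁻⁶/K.
Mismatch strain = Δα·ΔT = 19.8×10⁻⁶ × 259.0 = 5.12×10⁻³.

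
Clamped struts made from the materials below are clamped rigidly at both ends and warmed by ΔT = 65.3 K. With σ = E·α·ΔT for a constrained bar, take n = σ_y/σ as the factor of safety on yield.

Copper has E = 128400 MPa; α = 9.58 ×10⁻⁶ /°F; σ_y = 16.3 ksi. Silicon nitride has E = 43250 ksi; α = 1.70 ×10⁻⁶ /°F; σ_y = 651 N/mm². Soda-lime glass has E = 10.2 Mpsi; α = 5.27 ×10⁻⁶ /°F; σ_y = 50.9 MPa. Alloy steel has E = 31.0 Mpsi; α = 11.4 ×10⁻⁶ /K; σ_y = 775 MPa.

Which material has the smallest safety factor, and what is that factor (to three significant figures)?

In consistent units (E in GPa, α in ×10⁻⁶/K, σ_y in MPa):
  copper: E = 128.4, α = 17.2, σ_y = 112.4 → σ = 145 MPa, n = 0.777
  silicon nitride: E = 298.2, α = 3.06, σ_y = 651.0 → σ = 59.6 MPa, n = 10.9
  soda-lime glass: E = 70.33, α = 9.49, σ_y = 50.90 → σ = 43.6 MPa, n = 1.17
  alloy steel: E = 213.7, α = 11.4, σ_y = 775.0 → σ = 159 MPa, n = 4.87
Copper has the lowest safety factor, n = 0.777.

copper, n = 0.777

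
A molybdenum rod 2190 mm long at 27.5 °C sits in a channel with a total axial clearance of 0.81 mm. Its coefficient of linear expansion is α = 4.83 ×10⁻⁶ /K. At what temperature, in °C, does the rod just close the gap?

104 °C

α·L₀·ΔT = 0.81 mm ⇒ ΔT = 0.81 / (4.83×10⁻⁶ × 2190.0) = 76.58 K.
T = 27.5 + 76.58 = 104.1 °C.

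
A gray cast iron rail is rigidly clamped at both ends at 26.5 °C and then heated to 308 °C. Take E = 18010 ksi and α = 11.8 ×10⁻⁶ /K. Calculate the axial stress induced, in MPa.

412 MPa

E = 18010 ksi = 124.2 GPa.
ΔT = 281.5 K. Constrained thermal stress σ = E·α·ΔT = 124.2×10³ MPa × 11.8×10⁻⁶ × 281.5 = 412 MPa (compressive).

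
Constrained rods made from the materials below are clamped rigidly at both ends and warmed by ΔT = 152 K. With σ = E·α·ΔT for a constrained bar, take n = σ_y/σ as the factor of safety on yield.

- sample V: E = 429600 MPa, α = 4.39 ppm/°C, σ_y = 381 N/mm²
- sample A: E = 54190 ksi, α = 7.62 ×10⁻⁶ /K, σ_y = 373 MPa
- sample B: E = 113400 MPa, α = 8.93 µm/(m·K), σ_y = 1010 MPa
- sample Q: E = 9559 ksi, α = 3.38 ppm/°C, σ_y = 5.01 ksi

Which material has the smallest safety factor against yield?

Per material, after unit conversion:
  sample V: E = 429.6, α = 4.39, σ_y = 381.0 → σ = 287 MPa, n = 1.33
  sample A: E = 373.6, α = 7.62, σ_y = 373.0 → σ = 433 MPa, n = 0.862
  sample B: E = 113.4, α = 8.93, σ_y = 1010 → σ = 154 MPa, n = 6.56
  sample Q: E = 65.91, α = 3.38, σ_y = 34.54 → σ = 33.9 MPa, n = 1.02
The minimum is sample A at n = 0.862.

sample A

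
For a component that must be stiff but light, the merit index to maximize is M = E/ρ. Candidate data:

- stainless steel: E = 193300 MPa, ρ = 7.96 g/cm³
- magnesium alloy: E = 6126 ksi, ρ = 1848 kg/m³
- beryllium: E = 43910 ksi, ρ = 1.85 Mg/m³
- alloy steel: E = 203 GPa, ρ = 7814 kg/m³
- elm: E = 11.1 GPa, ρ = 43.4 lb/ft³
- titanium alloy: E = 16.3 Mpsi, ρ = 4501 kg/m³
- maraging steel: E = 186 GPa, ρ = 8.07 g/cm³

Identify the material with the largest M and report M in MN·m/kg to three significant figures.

beryllium, M = 164 MN·m/kg

Convert each candidate to consistent units, then evaluate M:
  stainless steel: E = 193.3 GPa, ρ = 7960 kg/m³
  magnesium alloy: E = 42.24 GPa, ρ = 1848 kg/m³
  beryllium: E = 302.7 GPa, ρ = 1850 kg/m³
  alloy steel: E = 203.0 GPa, ρ = 7814 kg/m³
  elm: E = 11.10 GPa, ρ = 695.2 kg/m³
  titanium alloy: E = 112.4 GPa, ρ = 4501 kg/m³
  maraging steel: E = 186.0 GPa, ρ = 8070 kg/m³
  beryllium: M = 164 MN·m/kg
  alloy steel: M = 26.0 MN·m/kg
  titanium alloy: M = 25.0 MN·m/kg
  stainless steel: M = 24.3 MN·m/kg
  maraging steel: M = 23.0 MN·m/kg
  magnesium alloy: M = 22.9 MN·m/kg
  elm: M = 16.0 MN·m/kg
Highest index: beryllium.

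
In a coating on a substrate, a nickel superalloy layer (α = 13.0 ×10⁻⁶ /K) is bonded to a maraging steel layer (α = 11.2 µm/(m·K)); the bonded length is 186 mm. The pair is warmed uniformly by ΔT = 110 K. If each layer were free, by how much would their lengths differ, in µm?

Δα = |13.0 − 11.2|×10⁻⁶/K = 1.80×10⁻⁶/K.
ΔL_mismatch = Δα·L·ΔT = 1.80×10⁻⁶ × 186.0 mm × 110.0 K = 36.8 µm.

36.8 µm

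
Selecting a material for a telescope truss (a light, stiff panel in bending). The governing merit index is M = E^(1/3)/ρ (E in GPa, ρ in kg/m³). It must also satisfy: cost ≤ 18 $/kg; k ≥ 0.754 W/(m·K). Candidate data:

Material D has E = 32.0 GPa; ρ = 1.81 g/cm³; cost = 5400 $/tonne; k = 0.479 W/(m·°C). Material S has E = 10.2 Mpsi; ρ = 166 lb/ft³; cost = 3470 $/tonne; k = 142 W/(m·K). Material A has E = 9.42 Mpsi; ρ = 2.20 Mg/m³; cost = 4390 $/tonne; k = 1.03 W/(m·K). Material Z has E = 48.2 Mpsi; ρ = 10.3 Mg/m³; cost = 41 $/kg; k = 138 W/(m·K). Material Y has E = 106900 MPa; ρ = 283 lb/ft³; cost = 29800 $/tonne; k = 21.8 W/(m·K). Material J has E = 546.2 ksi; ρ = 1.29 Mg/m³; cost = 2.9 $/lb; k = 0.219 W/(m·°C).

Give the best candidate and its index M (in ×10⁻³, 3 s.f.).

material A, M = 1.83×10⁻³

Screen on constraints: cost ≤ 18 $/kg; k ≥ 0.754 W/(m·K). Survivors: material S, material A.
Convert each candidate to consistent units, then evaluate M:
  material S: E = 70.33 GPa, ρ = 2659 kg/m³
  material A: E = 64.95 GPa, ρ = 2200 kg/m³
  material A: M = 1.83×10⁻³
  material S: M = 1.55×10⁻³
Material A has the largest M.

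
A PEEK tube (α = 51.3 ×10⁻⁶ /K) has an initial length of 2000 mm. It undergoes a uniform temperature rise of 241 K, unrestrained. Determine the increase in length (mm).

ΔL = α·L₀·ΔT = 51.3×10⁻⁶ × 2000 mm × 241.0 K = 24.7 mm.

24.7 mm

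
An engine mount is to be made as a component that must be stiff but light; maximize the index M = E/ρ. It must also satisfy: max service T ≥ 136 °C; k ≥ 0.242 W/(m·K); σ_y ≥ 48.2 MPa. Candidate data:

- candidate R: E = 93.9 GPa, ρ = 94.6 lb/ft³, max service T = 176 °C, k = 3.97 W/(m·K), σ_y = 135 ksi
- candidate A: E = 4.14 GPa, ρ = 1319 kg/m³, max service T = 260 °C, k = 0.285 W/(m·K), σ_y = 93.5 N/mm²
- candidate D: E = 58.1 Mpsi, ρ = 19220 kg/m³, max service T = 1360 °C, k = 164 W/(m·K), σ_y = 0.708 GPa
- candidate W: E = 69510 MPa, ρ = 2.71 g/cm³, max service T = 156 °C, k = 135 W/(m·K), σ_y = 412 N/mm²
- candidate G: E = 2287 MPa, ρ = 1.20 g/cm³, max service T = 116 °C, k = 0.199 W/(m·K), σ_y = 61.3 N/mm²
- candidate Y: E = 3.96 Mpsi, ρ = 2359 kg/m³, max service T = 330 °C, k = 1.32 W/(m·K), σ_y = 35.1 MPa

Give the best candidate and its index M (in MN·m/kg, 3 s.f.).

candidate R, M = 62.0 MN·m/kg

Screen on constraints: max service T ≥ 136 °C; k ≥ 0.242 W/(m·K); σ_y ≥ 48.2 MPa. Survivors: candidate R, candidate A, candidate D, candidate W.
In SI units:
  candidate R: E = 93.90 GPa, ρ = 1515 kg/m³
  candidate A: E = 4.140 GPa, ρ = 1319 kg/m³
  candidate D: E = 400.6 GPa, ρ = 19220 kg/m³
  candidate W: E = 69.51 GPa, ρ = 2710 kg/m³
  candidate R: M = 62.0 MN·m/kg
  candidate W: M = 25.6 MN·m/kg
  candidate D: M = 20.8 MN·m/kg
  candidate A: M = 3.14 MN·m/kg
Candidate R ranks first.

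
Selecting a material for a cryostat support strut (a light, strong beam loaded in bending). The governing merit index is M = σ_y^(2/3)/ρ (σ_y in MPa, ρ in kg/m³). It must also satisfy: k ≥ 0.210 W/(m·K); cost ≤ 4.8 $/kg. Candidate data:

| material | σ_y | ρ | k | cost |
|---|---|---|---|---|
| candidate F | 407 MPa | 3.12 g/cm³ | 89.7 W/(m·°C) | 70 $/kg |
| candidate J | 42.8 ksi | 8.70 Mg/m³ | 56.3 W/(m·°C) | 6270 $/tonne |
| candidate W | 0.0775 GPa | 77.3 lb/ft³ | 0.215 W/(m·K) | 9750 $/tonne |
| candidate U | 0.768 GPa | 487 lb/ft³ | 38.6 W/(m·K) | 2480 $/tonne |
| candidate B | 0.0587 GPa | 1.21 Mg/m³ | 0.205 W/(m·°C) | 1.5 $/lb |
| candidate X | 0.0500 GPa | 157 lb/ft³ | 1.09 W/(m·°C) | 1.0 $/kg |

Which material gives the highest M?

Screen on constraints: k ≥ 0.210 W/(m·K); cost ≤ 4.8 $/kg. Survivors: candidate U, candidate X.
Convert each candidate to consistent units, then evaluate M:
  candidate U: σ_y = 768.0 MPa, ρ = 7801 kg/m³
  candidate X: σ_y = 50.00 MPa, ρ = 2515 kg/m³
  candidate U: M = 10.8×10⁻³
  candidate X: M = 5.40×10⁻³
The maximum is for candidate U.

candidate U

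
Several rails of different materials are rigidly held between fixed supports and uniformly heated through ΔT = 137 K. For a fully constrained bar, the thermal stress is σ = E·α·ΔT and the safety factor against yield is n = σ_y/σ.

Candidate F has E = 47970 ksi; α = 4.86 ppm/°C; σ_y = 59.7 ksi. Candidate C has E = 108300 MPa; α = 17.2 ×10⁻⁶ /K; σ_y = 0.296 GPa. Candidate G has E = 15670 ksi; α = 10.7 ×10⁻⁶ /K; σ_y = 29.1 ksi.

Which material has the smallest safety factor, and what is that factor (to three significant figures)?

candidate C, n = 1.16

Per material, after unit conversion:
  candidate F: E = 330.7, α = 4.86, σ_y = 411.6 → σ = 220 MPa, n = 1.87
  candidate C: E = 108.3, α = 17.2, σ_y = 296.0 → σ = 255 MPa, n = 1.16
  candidate G: E = 108.0, α = 10.7, σ_y = 200.6 → σ = 158 MPa, n = 1.27
Smallest n: candidate C with n = 1.16.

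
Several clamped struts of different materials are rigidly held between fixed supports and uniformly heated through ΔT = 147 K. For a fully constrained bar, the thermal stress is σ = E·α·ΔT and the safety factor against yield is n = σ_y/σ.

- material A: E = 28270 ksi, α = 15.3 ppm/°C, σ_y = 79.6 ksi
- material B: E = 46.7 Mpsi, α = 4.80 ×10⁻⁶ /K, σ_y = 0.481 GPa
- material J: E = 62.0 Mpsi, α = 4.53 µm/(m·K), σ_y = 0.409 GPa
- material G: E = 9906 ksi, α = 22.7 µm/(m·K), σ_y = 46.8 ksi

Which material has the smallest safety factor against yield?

In consistent units (E in GPa, α in ×10⁻⁶/K, σ_y in MPa):
  material A: E = 194.9, α = 15.3, σ_y = 548.8 → σ = 438 MPa, n = 1.25
  material B: E = 322.0, α = 4.80, σ_y = 481.0 → σ = 227 MPa, n = 2.12
  material J: E = 427.5, α = 4.53, σ_y = 409.0 → σ = 285 MPa, n = 1.44
  material G: E = 68.30, α = 22.7, σ_y = 322.7 → σ = 228 MPa, n = 1.42
Smallest n: material A with n = 1.25.

material A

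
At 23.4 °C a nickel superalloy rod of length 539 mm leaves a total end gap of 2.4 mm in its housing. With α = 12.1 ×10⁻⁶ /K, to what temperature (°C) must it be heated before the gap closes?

α·L₀·ΔT = 2.4 mm ⇒ ΔT = 2.4 / (12.1×10⁻⁶ × 539.0) = 368.0 K.
T = 23.4 + 368.0 = 391.4 °C.

391 °C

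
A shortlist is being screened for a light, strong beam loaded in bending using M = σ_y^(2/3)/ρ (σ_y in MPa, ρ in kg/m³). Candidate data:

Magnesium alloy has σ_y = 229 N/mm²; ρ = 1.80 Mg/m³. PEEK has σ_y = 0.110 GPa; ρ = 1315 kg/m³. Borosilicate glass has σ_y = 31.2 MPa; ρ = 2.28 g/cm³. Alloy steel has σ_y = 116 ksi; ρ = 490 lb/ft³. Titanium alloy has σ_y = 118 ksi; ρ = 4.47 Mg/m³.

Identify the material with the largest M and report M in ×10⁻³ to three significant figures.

Normalizing units and computing the index:
  magnesium alloy: σ_y = 229.0 MPa, ρ = 1800 kg/m³
  PEEK: σ_y = 110.0 MPa, ρ = 1315 kg/m³
  borosilicate glass: σ_y = 31.20 MPa, ρ = 2280 kg/m³
  alloy steel: σ_y = 799.8 MPa, ρ = 7849 kg/m³
  titanium alloy: σ_y = 813.6 MPa, ρ = 4470 kg/m³
  magnesium alloy: M = 20.8×10⁻³
  titanium alloy: M = 19.5×10⁻³
  PEEK: M = 17.5×10⁻³
  alloy steel: M = 11.0×10⁻³
  borosilicate glass: M = 4.35×10⁻³
The maximum is for magnesium alloy.

magnesium alloy, M = 20.8×10⁻³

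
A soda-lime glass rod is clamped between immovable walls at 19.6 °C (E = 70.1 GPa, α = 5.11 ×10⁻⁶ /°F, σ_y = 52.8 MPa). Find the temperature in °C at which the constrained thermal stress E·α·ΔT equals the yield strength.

101 °C

α = 5.11×10⁻⁶/°F × 9/5 = 9.20×10⁻⁶/K.
E·α·ΔT = 52.80 MPa ⇒ ΔT = 52.80 / (70.10×10³ × 9.20×10⁻⁶) = 81.89 K.
T = 19.6 + 81.89 = 101.5 °C.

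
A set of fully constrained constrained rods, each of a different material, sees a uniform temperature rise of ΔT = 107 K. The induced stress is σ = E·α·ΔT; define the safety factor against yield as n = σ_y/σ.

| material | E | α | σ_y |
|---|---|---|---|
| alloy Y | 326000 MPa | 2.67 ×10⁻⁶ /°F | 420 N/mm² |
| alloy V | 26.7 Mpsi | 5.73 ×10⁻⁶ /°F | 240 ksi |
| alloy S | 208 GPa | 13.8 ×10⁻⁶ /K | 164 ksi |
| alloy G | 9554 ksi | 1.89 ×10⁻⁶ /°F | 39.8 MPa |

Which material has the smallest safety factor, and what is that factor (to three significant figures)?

alloy G, n = 1.66

In consistent units (E in GPa, α in ×10⁻⁶/K, σ_y in MPa):
  alloy Y: E = 326.0, α = 4.81, σ_y = 420.0 → σ = 168 MPa, n = 2.51
  alloy V: E = 184.1, α = 10.3, σ_y = 1655 → σ = 203 MPa, n = 8.14
  alloy S: E = 208.0, α = 13.8, σ_y = 1131 → σ = 307 MPa, n = 3.68
  alloy G: E = 65.87, α = 3.40, σ_y = 39.80 → σ = 24.0 MPa, n = 1.66
Alloy G has the lowest safety factor, n = 1.66.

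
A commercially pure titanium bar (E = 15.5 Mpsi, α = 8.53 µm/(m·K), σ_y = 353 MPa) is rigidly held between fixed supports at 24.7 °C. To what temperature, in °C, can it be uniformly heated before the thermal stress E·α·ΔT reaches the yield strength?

E = 15.5 Mpsi = 106.9 GPa.
E·α·ΔT = 353.0 MPa ⇒ ΔT = 353.0 / (106.9×10³ × 8.53×10⁻⁶) = 387.2 K.
T = 24.7 + 387.2 = 411.9 °C.

412 °C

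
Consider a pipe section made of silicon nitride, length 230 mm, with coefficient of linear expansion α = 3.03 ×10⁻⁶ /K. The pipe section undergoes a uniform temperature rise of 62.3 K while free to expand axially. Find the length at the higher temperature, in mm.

ΔL = α·L₀·ΔT = 3.03×10⁻⁶ × 230 mm × 62.30 K = 0.0434 mm.
L = L₀ + ΔL = 230 + 0.0434 = 230.04 mm.

230.04 mm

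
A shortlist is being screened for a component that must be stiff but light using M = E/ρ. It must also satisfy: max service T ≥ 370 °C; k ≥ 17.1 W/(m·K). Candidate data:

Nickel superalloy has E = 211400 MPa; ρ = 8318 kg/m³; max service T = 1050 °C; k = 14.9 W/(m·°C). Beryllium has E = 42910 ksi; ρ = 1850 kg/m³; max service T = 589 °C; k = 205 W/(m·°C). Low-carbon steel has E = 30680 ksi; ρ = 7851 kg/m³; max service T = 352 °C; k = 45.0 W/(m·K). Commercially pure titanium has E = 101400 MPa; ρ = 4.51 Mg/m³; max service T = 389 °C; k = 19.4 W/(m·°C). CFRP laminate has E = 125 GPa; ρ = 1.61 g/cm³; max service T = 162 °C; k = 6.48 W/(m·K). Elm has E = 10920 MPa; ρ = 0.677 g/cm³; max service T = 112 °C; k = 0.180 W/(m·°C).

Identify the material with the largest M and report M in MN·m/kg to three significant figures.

Screen on constraints: max service T ≥ 370 °C; k ≥ 17.1 W/(m·K). Survivors: beryllium, commercially pure titanium.
After converting to SI:
  beryllium: E = 295.9 GPa, ρ = 1850 kg/m³
  commercially pure titanium: E = 101.4 GPa, ρ = 4510 kg/m³
  beryllium: M = 160 MN·m/kg
  commercially pure titanium: M = 22.5 MN·m/kg
Beryllium has the largest M.

beryllium, M = 160 MN·m/kg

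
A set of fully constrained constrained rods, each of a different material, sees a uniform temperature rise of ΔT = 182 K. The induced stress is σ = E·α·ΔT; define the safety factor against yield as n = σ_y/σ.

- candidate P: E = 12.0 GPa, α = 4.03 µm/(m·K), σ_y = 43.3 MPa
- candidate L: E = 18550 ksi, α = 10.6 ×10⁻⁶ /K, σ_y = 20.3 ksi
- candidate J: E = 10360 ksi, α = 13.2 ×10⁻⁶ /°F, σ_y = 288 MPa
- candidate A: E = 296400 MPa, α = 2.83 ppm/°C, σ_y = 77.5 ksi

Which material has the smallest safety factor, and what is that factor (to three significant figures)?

With everything in SI (GPa, ×10⁻⁶/K, MPa):
  candidate P: E = 12.00, α = 4.03, σ_y = 43.30 → σ = 8.80 MPa, n = 4.92
  candidate L: E = 127.9, α = 10.6, σ_y = 140.0 → σ = 247 MPa, n = 0.567
  candidate J: E = 71.43, α = 23.8, σ_y = 288.0 → σ = 309 MPa, n = 0.932
  candidate A: E = 296.4, α = 2.83, σ_y = 534.3 → σ = 153 MPa, n = 3.50
Smallest n: candidate L with n = 0.567.

candidate L, n = 0.567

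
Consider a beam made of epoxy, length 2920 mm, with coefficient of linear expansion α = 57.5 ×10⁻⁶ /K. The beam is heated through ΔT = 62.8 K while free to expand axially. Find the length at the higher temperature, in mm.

2930.5 mm

ΔL = α·L₀·ΔT = 57.5×10⁻⁶ × 2920 mm × 62.80 K = 10.5 mm.
L = L₀ + ΔL = 2920 + 10.5 = 2930.5 mm.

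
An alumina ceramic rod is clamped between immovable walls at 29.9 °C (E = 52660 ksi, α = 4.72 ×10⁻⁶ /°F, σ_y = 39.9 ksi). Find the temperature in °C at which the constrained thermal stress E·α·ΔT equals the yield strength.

E = 52660 ksi = 363.1 GPa.
α = 4.72×10⁻⁶/°F × 9/5 = 8.50×10⁻⁶/K.
σ_y = 39.9 ksi = 275.1 MPa.
E·α·ΔT = 275.1 MPa ⇒ ΔT = 275.1 / (363.1×10³ × 8.50×10⁻⁶) = 89.18 K.
T = 29.9 + 89.18 = 119.1 °C.

119 °C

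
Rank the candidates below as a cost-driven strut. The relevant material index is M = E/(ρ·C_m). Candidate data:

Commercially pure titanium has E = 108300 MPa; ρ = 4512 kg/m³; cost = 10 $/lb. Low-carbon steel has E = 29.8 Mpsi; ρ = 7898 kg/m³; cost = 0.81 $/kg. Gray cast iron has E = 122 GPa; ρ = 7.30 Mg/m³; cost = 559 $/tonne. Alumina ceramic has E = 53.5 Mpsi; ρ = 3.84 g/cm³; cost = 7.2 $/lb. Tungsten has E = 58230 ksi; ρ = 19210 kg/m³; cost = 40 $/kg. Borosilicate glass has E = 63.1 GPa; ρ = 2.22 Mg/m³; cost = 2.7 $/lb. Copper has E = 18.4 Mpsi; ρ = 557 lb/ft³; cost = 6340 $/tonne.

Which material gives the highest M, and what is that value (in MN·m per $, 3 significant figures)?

Convert each candidate to consistent units, then evaluate M:
  commercially pure titanium: E = 108.3 GPa, ρ = 4512 kg/m³, cost = 22.05 $/kg
  low-carbon steel: E = 205.5 GPa, ρ = 7898 kg/m³, cost = 0.8100 $/kg
  gray cast iron: E = 122.0 GPa, ρ = 7300 kg/m³, cost = 0.5590 $/kg
  alumina ceramic: E = 368.9 GPa, ρ = 3840 kg/m³, cost = 15.87 $/kg
  tungsten: E = 401.5 GPa, ρ = 19210 kg/m³, cost = 40.00 $/kg
  borosilicate glass: E = 63.10 GPa, ρ = 2220 kg/m³, cost = 5.952 $/kg
  copper: E = 126.9 GPa, ρ = 8922 kg/m³, cost = 6.340 $/kg
  low-carbon steel: M = 32.1 MN·m per $
  gray cast iron: M = 29.9 MN·m per $
  alumina ceramic: M = 6.05 MN·m per $
  borosilicate glass: M = 4.78 MN·m per $
  copper: M = 2.24 MN·m per $
  commercially pure titanium: M = 1.09 MN·m per $
  tungsten: M = 0.522 MN·m per $
The maximum is for low-carbon steel.

low-carbon steel, M = 32.1 MN·m per $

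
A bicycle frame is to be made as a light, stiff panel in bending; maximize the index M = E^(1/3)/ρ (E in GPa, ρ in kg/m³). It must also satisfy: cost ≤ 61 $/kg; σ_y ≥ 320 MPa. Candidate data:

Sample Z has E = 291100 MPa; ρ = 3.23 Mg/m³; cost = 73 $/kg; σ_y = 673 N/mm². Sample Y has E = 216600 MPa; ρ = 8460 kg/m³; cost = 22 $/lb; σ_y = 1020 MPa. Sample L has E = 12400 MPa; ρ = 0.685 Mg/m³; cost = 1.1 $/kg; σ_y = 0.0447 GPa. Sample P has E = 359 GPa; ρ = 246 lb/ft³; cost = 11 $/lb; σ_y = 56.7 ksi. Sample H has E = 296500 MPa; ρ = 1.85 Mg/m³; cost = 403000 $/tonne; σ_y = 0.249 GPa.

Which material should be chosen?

Screen on constraints: cost ≤ 61 $/kg; σ_y ≥ 320 MPa. Survivors: sample Y, sample P.
After converting to SI:
  sample Y: E = 216.6 GPa, ρ = 8460 kg/m³
  sample P: E = 359.0 GPa, ρ = 3941 kg/m³
  sample P: M = 1.80×10⁻³
  sample Y: M = 0.710×10⁻³
Sample P ranks first.

sample P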